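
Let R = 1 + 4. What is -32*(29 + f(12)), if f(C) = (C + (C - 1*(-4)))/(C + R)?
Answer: -16672/17 ≈ -980.71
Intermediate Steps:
R = 5
f(C) = (4 + 2*C)/(5 + C) (f(C) = (C + (C - 1*(-4)))/(C + 5) = (C + (C + 4))/(5 + C) = (C + (4 + C))/(5 + C) = (4 + 2*C)/(5 + C))
-32*(29 + f(12)) = -32*(29 + 2*(2 + 12)/(5 + 12)) = -32*(29 + 2*14/17) = -32*(29 + 2*(1/17)*14) = -32*(29 + 28/17) = -32*521/17 = -16672/17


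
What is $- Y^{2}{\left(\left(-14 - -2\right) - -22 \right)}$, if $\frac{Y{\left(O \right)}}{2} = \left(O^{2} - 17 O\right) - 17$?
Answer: $-30276$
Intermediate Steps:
$Y{\left(O \right)} = -34 - 34 O + 2 O^{2}$ ($Y{\left(O \right)} = 2 \left(\left(O^{2} - 17 O\right) - 17\right) = 2 \left(-17 + O^{2} - 17 O\right) = -34 - 34 O + 2 O^{2}$)
$- Y^{2}{\left(\left(-14 - -2\right) - -22 \right)} = - \left(-34 - 34 \left(\left(-14 - -2\right) - -22\right) + 2 \left(\left(-14 - -2\right) - -22\right)^{2}\right)^{2} = - \left(-34 - 34 \left(\left(-14 + 2\right) + 22\right) + 2 \left(\left(-14 + 2\right) + 22\right)^{2}\right)^{2} = - \left(-34 - 34 \left(-12 + 22\right) + 2 \left(-12 + 22\right)^{2}\right)^{2} = - \left(-34 - 340 + 2 \cdot 10^{2}\right)^{2} = - \left(-34 - 340 + 2 \cdot 100\right)^{2} = - \left(-34 - 340 + 200\right)^{2} = - \left(-174\right)^{2} = \left(-1\right) 30276 = -30276$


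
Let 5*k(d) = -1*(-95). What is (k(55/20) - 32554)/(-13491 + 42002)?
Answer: -32535/28511 ≈ -1.1411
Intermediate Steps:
k(d) = 19 (k(d) = (-1*(-95))/5 = (⅕)*95 = 19)
(k(55/20) - 32554)/(-13491 + 42002) = (19 - 32554)/(-13491 + 42002) = -32535/28511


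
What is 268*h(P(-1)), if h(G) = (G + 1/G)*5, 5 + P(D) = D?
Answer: -24790/3 ≈ -8263.3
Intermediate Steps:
P(D) = -5 + D
h(G) = 5*G + 5/G (h(G) = (G + 1/G)*5 = 5*G + 5/G)
268*h(P(-1)) = 268*(5*(-5 - 1) + 5/(-5 - 1)) = 268*(5*(-6) + 5/(-6)) = 268*(-30 + 5*(-⅙)) = 268*(-30 - ⅚) = 268*(-185/6) = -24790/3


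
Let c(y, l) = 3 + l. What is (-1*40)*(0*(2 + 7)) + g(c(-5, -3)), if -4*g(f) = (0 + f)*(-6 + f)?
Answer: 0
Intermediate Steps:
g(f) = -f*(-6 + f)/4 (g(f) = -(0 + f)*(-6 + f)/4 = -f*(-6 + f)/4)
(-1*40)*(0*(2 + 7)) + g(c(-5, -3)) = (-1*40)*(0*(2 + 7)) + (3 - 3)*(6 - (3 - 3))/4 = -0*9 + (¼)*0*(6 - 1*0) = -40*0 + (¼)*0*(6 + 0) = 0 + (¼)*0*6 = 0 + 0 = 0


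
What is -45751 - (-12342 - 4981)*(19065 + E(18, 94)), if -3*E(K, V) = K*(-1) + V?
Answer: 989335184/3 ≈ 3.2978e+8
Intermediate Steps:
E(K, V) = -V/3 + K/3 (E(K, V) = -(K*(-1) + V)/3 = -(-K + V)/3 = -(V - K)/3 = -V/3 + K/3)
-45751 - (-12342 - 4981)*(19065 + E(18, 94)) = -45751 - (-12342 - 4981)*(19065 + (-1/3*94 + (1/3)*18)) = -45751 - (-17323)*(19065 + (-94/3 + 6)) = -45751 - (-17323)*(19065 - 76/3) = -45751 - (-17323)*57119/3 = -45751 - 1*(-989472437/3) = -45751 + 989472437/3 = 989335184/3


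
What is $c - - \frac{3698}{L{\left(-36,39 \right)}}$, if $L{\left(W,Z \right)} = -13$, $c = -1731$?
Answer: $- \frac{26201}{13} \approx -2015.5$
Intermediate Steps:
$c - - \frac{3698}{L{\left(-36,39 \right)}} = -1731 - - \frac{3698}{-13} = -1731 - \left(-3698\right) \left(- \frac{1}{13}\right) = -1731 - \frac{3698}{13} = - \frac{26201}{13}$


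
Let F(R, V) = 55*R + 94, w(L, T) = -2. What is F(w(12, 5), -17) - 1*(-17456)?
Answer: 17440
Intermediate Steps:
F(R, V) = 94 + 55*R
F(w(12, 5), -17) - 1*(-17456) = (94 + 55*(-2)) - 1*(-17456) = (94 - 110) + 17456 = -16 + 17456 = 17440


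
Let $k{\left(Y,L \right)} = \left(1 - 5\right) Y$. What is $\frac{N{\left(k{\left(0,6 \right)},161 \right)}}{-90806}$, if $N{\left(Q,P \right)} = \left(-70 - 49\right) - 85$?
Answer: $\frac{102}{45403} \approx 0.0022465$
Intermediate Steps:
$k{\left(Y,L \right)} = - 4 Y$ ($k{\left(Y,L \right)} = \left(1 - 5\right) Y = - 4 Y$)
$N{\left(Q,P \right)} = -204$ ($N{\left(Q,P \right)} = -119 - 85 = -204$)
$\frac{N{\left(k{\left(0,6 \right)},161 \right)}}{-90806} = - \frac{204}{-90806} = \left(-204\right) \left(- \frac{1}{90806}\right) = \frac{102}{45403}$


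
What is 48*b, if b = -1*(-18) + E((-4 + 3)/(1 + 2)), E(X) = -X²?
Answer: 2576/3 ≈ 858.67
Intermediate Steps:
b = 161/9 (b = -1*(-18) - ((-4 + 3)/(1 + 2))² = 18 - (-1/3)² = 18 - (-1*⅓)² = 18 - (-⅓)² = 18 - 1*⅑ = 18 - ⅑ = 161/9 ≈ 17.889)
48*b = 48*(161/9) = 2576/3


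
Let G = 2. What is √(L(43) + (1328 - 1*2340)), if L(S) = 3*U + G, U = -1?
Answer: I*√1013 ≈ 31.828*I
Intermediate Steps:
L(S) = -1 (L(S) = 3*(-1) + 2 = -3 + 2 = -1)
√(L(43) + (1328 - 1*2340)) = √(-1 + (1328 - 1*2340)) = √(-1 + (1328 - 2340)) = √(-1 - 1012) = √(-1013) = I*√1013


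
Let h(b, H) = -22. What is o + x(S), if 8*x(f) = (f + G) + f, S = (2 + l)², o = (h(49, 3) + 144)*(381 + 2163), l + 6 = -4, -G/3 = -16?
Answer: 310390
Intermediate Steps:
G = 48 (G = -3*(-16) = 48)
l = -10 (l = -6 - 4 = -10)
o = 310368 (o = (-22 + 144)*(381 + 2163) = 122*2544 = 310368)
S = 64 (S = (2 - 10)² = (-8)² = 64)
x(f) = 6 + f/4 (x(f) = ((f + 48) + f)/8 = ((48 + f) + f)/8 = (48 + 2*f)/8 = 6 + f/4)
o + x(S) = 310368 + (6 + (¼)*64) = 310368 + (6 + 16) = 310368 + 22 = 310390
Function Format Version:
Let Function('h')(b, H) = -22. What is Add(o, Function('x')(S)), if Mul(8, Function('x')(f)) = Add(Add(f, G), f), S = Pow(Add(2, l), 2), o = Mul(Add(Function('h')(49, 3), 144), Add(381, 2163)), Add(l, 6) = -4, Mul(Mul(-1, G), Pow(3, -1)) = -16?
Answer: 310390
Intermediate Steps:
G = 48 (G = Mul(-3, -16) = 48)
l = -10 (l = Add(-6, -4) = -10)
o = 310368 (o = Mul(Add(-22, 144), Add(381, 2163)) = Mul(122, 2544) = 310368)
S = 64 (S = Pow(Add(2, -10), 2) = Pow(-8, 2) = 64)
Function('x')(f) = Add(6, Mul(Rational(1, 4), f)) (Function('x')(f) = Mul(Rational(1, 8), Add(Add(f, 48), f)) = Mul(Rational(1, 8), Add(Add(48, f), f)) = Mul(Rational(1, 8), Add(48, Mul(2, f))) = Add(6, Mul(Rational(1, 4), f)))
Add(o, Function('x')(S)) = Add(310368, Add(6, Mul(Rational(1, 4), 64))) = Add(310368, Add(6, 16)) = Add(310368, 22) = 310390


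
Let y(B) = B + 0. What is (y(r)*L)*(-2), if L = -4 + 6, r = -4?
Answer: 16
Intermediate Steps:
L = 2
y(B) = B
(y(r)*L)*(-2) = -4*2*(-2) = -8*(-2) = 16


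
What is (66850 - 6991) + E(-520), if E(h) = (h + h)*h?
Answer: 600659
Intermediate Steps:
E(h) = 2*h**2 (E(h) = (2*h)*h = 2*h**2)
(66850 - 6991) + E(-520) = (66850 - 6991) + 2*(-520)**2 = 59859 + 2*270400 = 59859 + 540800 = 600659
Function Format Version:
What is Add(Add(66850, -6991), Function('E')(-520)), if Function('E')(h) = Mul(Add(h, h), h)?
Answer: 600659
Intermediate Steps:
Function('E')(h) = Mul(2, Pow(h, 2)) (Function('E')(h) = Mul(Mul(2, h), h) = Mul(2, Pow(h, 2)))
Add(Add(66850, -6991), Function('E')(-520)) = Add(Add(66850, -6991), Mul(2, Pow(-520, 2))) = Add(59859, Mul(2, 270400)) = Add(59859, 540800) = 600659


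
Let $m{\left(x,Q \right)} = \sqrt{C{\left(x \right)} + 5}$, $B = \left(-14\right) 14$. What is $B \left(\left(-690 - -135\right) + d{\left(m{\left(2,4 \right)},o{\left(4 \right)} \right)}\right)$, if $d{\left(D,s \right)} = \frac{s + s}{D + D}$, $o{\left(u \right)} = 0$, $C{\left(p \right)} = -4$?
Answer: $108780$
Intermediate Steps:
$B = -196$
$m{\left(x,Q \right)} = 1$ ($m{\left(x,Q \right)} = \sqrt{-4 + 5} = \sqrt{1} = 1$)
$d{\left(D,s \right)} = \frac{s}{D}$ ($d{\left(D,s \right)} = \frac{2 s}{2 D} = 2 s \frac{1}{2 D} = \frac{s}{D}$)
$B \left(\left(-690 - -135\right) + d{\left(m{\left(2,4 \right)},o{\left(4 \right)} \right)}\right) = - 196 \left(\left(-690 - -135\right) + \frac{0}{1}\right) = - 196 \left(\left(-690 + 135\right) + 0 \cdot 1\right) = - 196 \left(-555 + 0\right) = \left(-196\right) \left(-555\right) = 108780$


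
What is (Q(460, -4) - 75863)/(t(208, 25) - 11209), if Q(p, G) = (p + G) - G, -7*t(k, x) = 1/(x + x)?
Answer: 26391050/3923151 ≈ 6.7270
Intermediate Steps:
t(k, x) = -1/(14*x) (t(k, x) = -1/(7*(x + x)) = -1/(2*x)/7 = -1/(14*x))
Q(p, G) = p (Q(p, G) = (G + p) - G = p)
(Q(460, -4) - 75863)/(t(208, 25) - 11209) = (460 - 75863)/(-1/14/25 - 11209) = -75403/(-1/14*1/25 - 11209) = -75403/(-1/350 - 11209) = -75403/(-3923151/350) = -75403*(-350/3923151) = 26391050/3923151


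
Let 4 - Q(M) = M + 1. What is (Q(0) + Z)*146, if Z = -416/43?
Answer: -41902/43 ≈ -974.46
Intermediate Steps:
Z = -416/43 (Z = -416*1/43 = -416/43 ≈ -9.6744)
Q(M) = 3 - M (Q(M) = 4 - (M + 1) = 4 - (1 + M) = 4 + (-1 - M) = 3 - M)
(Q(0) + Z)*146 = ((3 - 1*0) - 416/43)*146 = ((3 + 0) - 416/43)*146 = (3 - 416/43)*146 = -287/43*146 = -41902/43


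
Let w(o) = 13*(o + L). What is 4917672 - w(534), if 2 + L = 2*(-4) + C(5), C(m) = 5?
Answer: 4910795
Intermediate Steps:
L = -5 (L = -2 + (2*(-4) + 5) = -2 + (-8 + 5) = -2 - 3 = -5)
w(o) = -65 + 13*o (w(o) = 13*(o - 5) = 13*(-5 + o) = -65 + 13*o)
4917672 - w(534) = 4917672 - (-65 + 13*534) = 4917672 - (-65 + 6942) = 4917672 - 1*6877 = 4917672 - 6877 = 4910795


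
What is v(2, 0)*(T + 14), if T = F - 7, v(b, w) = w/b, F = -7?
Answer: 0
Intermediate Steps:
T = -14 (T = -7 - 7 = -14)
v(2, 0)*(T + 14) = (0/2)*(-14 + 14) = (0*(½))*0 = 0*0 = 0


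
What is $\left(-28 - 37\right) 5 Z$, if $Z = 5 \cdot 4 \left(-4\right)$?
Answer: $26000$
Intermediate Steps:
$Z = -80$ ($Z = 20 \left(-4\right) = -80$)
$\left(-28 - 37\right) 5 Z = \left(-28 - 37\right) 5 \left(-80\right) = \left(-65\right) 5 \left(-80\right) = \left(-325\right) \left(-80\right) = 26000$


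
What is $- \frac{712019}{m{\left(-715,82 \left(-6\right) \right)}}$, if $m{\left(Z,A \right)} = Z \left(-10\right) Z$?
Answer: $\frac{64729}{464750} \approx 0.13928$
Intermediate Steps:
$m{\left(Z,A \right)} = - 10 Z^{2}$ ($m{\left(Z,A \right)} = - 10 Z Z = - 10 Z^{2}$)
$- \frac{712019}{m{\left(-715,82 \left(-6\right) \right)}} = - \frac{712019}{\left(-10\right) \left(-715\right)^{2}} = - \frac{712019}{\left(-10\right) 511225} = - \frac{712019}{-5112250} = \left(-712019\right) \left(- \frac{1}{5112250}\right) = \frac{64729}{464750}$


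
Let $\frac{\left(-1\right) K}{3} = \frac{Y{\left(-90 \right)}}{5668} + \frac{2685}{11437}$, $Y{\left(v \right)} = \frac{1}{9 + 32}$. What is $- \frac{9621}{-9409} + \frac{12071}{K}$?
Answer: $- \frac{301846834960334413}{17612891996259} \approx -17138.0$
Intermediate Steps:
$Y{\left(v \right)} = \frac{1}{41}$
$K = - \frac{1871919651}{2657821556}$ ($K = - 3 \left(\frac{1}{41 \cdot 5668} + \frac{2685}{11437}\right) = - 3 \left(\frac{1}{41} \cdot \frac{1}{5668} + 2685 \cdot \frac{1}{11437}\right) = - 3 \left(\frac{1}{232388} + \frac{2685}{11437}\right) = \left(-3\right) \frac{623973217}{2657821556} = - \frac{1871919651}{2657821556} \approx -0.70431$)
$- \frac{9621}{-9409} + \frac{12071}{K} = - \frac{9621}{-9409} + \frac{12071}{- \frac{1871919651}{2657821556}} = \left(-9621\right) \left(- \frac{1}{9409}\right) + 12071 \left(- \frac{2657821556}{1871919651}\right) = \frac{9621}{9409} - \frac{32082564002476}{1871919651} = - \frac{301846834960334413}{17612891996259}$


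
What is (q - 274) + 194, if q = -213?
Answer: -293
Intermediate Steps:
(q - 274) + 194 = (-213 - 274) + 194 = -487 + 194 = -293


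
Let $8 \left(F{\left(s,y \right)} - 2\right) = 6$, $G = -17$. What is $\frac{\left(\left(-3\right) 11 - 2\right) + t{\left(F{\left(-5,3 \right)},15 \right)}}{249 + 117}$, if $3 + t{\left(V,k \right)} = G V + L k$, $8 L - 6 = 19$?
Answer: $- \frac{101}{976} \approx -0.10348$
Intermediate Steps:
$L = \frac{25}{8}$ ($L = \frac{3}{4} + \frac{1}{8} \cdot 19 = \frac{3}{4} + \frac{19}{8} = \frac{25}{8} \approx 3.125$)
$F{\left(s,y \right)} = \frac{11}{4}$ ($F{\left(s,y \right)} = 2 + \frac{1}{8} \cdot 6 = 2 + \frac{3}{4} = \frac{11}{4}$)
$t{\left(V,k \right)} = -3 - 17 V + \frac{25 k}{8}$ ($t{\left(V,k \right)} = -3 - \left(17 V - \frac{25 k}{8}\right) = -3 - 17 V + \frac{25 k}{8}$)
$\frac{\left(\left(-3\right) 11 - 2\right) + t{\left(F{\left(-5,3 \right)},15 \right)}}{249 + 117} = \frac{\left(\left(-3\right) 11 - 2\right) - \frac{23}{8}}{249 + 117} = \frac{\left(-33 - 2\right) - \frac{23}{8}}{366} = \left(-35 - \frac{23}{8}\right) \frac{1}{366} = \left(- \frac{303}{8}\right) \frac{1}{366} = - \frac{101}{976}$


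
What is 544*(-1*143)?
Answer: -77792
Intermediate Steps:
544*(-1*143) = 544*(-143) = -77792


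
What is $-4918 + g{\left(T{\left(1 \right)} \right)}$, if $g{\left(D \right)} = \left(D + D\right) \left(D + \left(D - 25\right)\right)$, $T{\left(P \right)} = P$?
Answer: $-4964$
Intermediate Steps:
$g{\left(D \right)} = 2 D \left(-25 + 2 D\right)$ ($g{\left(D \right)} = 2 D \left(D + \left(-25 + D\right)\right) = 2 D \left(-25 + 2 D\right)$)
$-4918 + g{\left(T{\left(1 \right)} \right)} = -4918 + 2 \cdot 1 \left(-25 + 2 \cdot 1\right) = -4918 + 2 \cdot 1 \left(-25 + 2\right) = -4918 + 2 \cdot 1 \left(-23\right) = -4918 - 46 = -4964$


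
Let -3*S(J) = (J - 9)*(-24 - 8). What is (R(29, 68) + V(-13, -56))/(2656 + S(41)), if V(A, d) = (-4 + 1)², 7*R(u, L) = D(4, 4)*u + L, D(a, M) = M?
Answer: 741/62944 ≈ 0.011772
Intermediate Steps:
S(J) = -96 + 32*J/3 (S(J) = -(J - 9)*(-24 - 8)/3 = -(-9 + J)*(-32)/3 = -(288 - 32*J)/3 = -96 + 32*J/3)
R(u, L) = L/7 + 4*u/7 (R(u, L) = (4*u + L)/7 = (L + 4*u)/7 = L/7 + 4*u/7)
V(A, d) = 9 (V(A, d) = (-3)² = 9)
(R(29, 68) + V(-13, -56))/(2656 + S(41)) = (((⅐)*68 + (4/7)*29) + 9)/(2656 + (-96 + (32/3)*41)) = ((68/7 + 116/7) + 9)/(2656 + (-96 + 1312/3)) = (184/7 + 9)/(2656 + 1024/3) = 247/(7*(8992/3)) = (247/7)*(3/8992) = 741/62944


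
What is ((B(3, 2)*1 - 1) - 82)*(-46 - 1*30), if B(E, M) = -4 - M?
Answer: 6764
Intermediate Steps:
((B(3, 2)*1 - 1) - 82)*(-46 - 1*30) = (((-4 - 1*2)*1 - 1) - 82)*(-46 - 1*30) = (((-4 - 2)*1 - 1) - 82)*(-46 - 30) = ((-6*1 - 1) - 82)*(-76) = ((-6 - 1) - 82)*(-76) = (-7 - 82)*(-76) = -89*(-76) = 6764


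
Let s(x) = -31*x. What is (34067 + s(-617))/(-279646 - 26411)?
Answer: -53194/306057 ≈ -0.17380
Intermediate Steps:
(34067 + s(-617))/(-279646 - 26411) = (34067 - 31*(-617))/(-279646 - 26411) = (34067 + 19127)/(-306057) = 53194*(-1/306057) = -53194/306057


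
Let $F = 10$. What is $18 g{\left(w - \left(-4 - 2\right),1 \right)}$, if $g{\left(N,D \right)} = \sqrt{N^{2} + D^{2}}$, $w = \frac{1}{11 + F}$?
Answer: $\frac{6 \sqrt{16570}}{7} \approx 110.34$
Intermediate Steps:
$w = \frac{1}{21}$ ($w = \frac{1}{11 + 10} = \frac{1}{21} \approx 0.047619$)
$g{\left(N,D \right)} = \sqrt{D^{2} + N^{2}}$
$18 g{\left(w - \left(-4 - 2\right),1 \right)} = 18 \sqrt{1^{2} + \left(\frac{1}{21} - \left(-4 - 2\right)\right)^{2}} = 18 \sqrt{1 + \left(\frac{1}{21} - -6\right)^{2}} = 18 \sqrt{1 + \left(\frac{1}{21} + 6\right)^{2}} = 18 \sqrt{1 + \left(\frac{127}{21}\right)^{2}} = 18 \sqrt{1 + \frac{16129}{441}} = 18 \sqrt{\frac{16570}{441}} = 18 \frac{\sqrt{16570}}{21} = \frac{6 \sqrt{16570}}{7}$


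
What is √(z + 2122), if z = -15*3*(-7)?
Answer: √2437 ≈ 49.366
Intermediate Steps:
z = 315 (z = -45*(-7) = 315)
√(z + 2122) = √(315 + 2122) = √2437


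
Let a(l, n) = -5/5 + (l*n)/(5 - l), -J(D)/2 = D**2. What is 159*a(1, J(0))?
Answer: -159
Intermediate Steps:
J(D) = -2*D**2
a(l, n) = -1 + l*n/(5 - l) (a(l, n) = -5*1/5 + l*n/(5 - l) = -1 + l*n/(5 - l))
159*a(1, J(0)) = 159*((5 - 1*1 - 1*1*(-2*0**2))/(-5 + 1)) = 159*((5 - 1 - 1*1*(-2*0))/(-4)) = 159*(-(5 - 1 - 1*1*0)/4) = 159*(-(5 - 1 + 0)/4) = 159*(-1/4*4) = 159*(-1) = -159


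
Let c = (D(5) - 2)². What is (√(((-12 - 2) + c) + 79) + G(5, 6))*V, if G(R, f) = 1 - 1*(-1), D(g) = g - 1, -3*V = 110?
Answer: -220/3 - 110*√69/3 ≈ -377.91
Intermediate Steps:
V = -110/3 (V = -⅓*110 = -110/3 ≈ -36.667)
D(g) = -1 + g
G(R, f) = 2 (G(R, f) = 1 + 1 = 2)
c = 4 (c = ((-1 + 5) - 2)² = (4 - 2)² = 2² = 4)
(√(((-12 - 2) + c) + 79) + G(5, 6))*V = (√(((-12 - 2) + 4) + 79) + 2)*(-110/3) = (√((-14 + 4) + 79) + 2)*(-110/3) = (√(-10 + 79) + 2)*(-110/3) = (√69 + 2)*(-110/3) = (2 + √69)*(-110/3) = -220/3 - 110*√69/3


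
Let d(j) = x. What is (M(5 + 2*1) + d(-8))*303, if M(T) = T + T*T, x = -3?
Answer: 16059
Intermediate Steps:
M(T) = T + T²
d(j) = -3
(M(5 + 2*1) + d(-8))*303 = ((5 + 2*1)*(1 + (5 + 2*1)) - 3)*303 = ((5 + 2)*(1 + (5 + 2)) - 3)*303 = (7*(1 + 7) - 3)*303 = (7*8 - 3)*303 = (56 - 3)*303 = 53*303 = 16059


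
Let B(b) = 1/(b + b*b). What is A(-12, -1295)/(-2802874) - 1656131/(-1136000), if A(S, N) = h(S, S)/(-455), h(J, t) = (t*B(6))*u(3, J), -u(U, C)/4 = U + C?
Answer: 1478453588598139/1014124659184000 ≈ 1.4579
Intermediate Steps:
u(U, C) = -4*C - 4*U (u(U, C) = -4*(U + C) = -4*(C + U) = -4*C - 4*U)
B(b) = 1/(b + b**2)
h(J, t) = t*(-12 - 4*J)/42 (h(J, t) = (t*(1/(6*(1 + 6))))*(-4*J - 4*3) = (t*((1/6)/7))*(-4*J - 12) = (t*((1/6)*(1/7)))*(-12 - 4*J) = (t*(1/42))*(-12 - 4*J) = (t/42)*(-12 - 4*J) = t*(-12 - 4*J)/42)
A(S, N) = 2*S*(3 + S)/9555 (A(S, N) = -2*S*(3 + S)/21/(-455) = -2*S*(3 + S)/21*(-1/455) = 2*S*(3 + S)/9555)
A(-12, -1295)/(-2802874) - 1656131/(-1136000) = ((2/9555)*(-12)*(3 - 12))/(-2802874) - 1656131/(-1136000) = ((2/9555)*(-12)*(-9))*(-1/2802874) - 1656131*(-1/1136000) = (72/3185)*(-1/2802874) + 1656131/1136000 = -36/4463576845 + 1656131/1136000 = 1478453588598139/1014124659184000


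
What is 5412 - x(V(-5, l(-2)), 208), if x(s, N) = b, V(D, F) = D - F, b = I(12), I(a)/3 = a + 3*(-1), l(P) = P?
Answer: 5385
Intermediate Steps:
I(a) = -9 + 3*a (I(a) = 3*(a + 3*(-1)) = 3*(a - 3) = 3*(-3 + a) = -9 + 3*a)
b = 27 (b = -9 + 3*12 = -9 + 36 = 27)
x(s, N) = 27
5412 - x(V(-5, l(-2)), 208) = 5412 - 1*27 = 5412 - 27 = 5385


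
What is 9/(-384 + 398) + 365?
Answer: 5119/14 ≈ 365.64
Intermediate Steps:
9/(-384 + 398) + 365 = 9/14 + 365 = 5119/14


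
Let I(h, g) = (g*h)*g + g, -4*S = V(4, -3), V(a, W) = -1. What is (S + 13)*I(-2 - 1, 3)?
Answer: -318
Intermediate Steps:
S = ¼ (S = -¼*(-1) = ¼ ≈ 0.25000)
I(h, g) = g + h*g² (I(h, g) = h*g² + g = g + h*g²)
(S + 13)*I(-2 - 1, 3) = (¼ + 13)*(3*(1 + 3*(-2 - 1))) = 53*(3*(1 + 3*(-3)))/4 = 53*(3*(1 - 9))/4 = 53*(3*(-8))/4 = (53/4)*(-24) = -318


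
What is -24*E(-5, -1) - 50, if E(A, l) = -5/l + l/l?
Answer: -194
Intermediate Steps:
E(A, l) = 1 - 5/l (E(A, l) = -5/l + 1 = 1 - 5/l)
-24*E(-5, -1) - 50 = -24*(-5 - 1)/(-1) - 50 = -(-24)*(-6) - 50 = -24*6 - 50 = -144 - 50 = -194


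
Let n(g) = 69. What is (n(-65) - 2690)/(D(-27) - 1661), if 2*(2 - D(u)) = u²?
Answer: 5242/4047 ≈ 1.2953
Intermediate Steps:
D(u) = 2 - u²/2
(n(-65) - 2690)/(D(-27) - 1661) = (69 - 2690)/((2 - ½*(-27)²) - 1661) = -2621/((2 - ½*729) - 1661) = -2621/((2 - 729/2) - 1661) = -2621/(-725/2 - 1661) = -2621/(-4047/2) = -2621*(-2/4047) = 5242/4047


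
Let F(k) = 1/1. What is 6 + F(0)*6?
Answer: 12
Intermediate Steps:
F(k) = 1
6 + F(0)*6 = 6 + 1*6 = 6 + 6 = 12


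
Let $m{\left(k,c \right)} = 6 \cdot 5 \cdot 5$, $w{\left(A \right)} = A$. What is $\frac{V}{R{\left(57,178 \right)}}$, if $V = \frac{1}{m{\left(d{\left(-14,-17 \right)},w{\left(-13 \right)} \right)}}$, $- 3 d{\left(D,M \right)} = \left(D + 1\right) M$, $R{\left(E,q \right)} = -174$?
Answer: $- \frac{1}{26100} \approx -3.8314 \cdot 10^{-5}$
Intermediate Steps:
$d{\left(D,M \right)} = - \frac{M \left(1 + D\right)}{3}$ ($d{\left(D,M \right)} = - \frac{\left(D + 1\right) M}{3} = - \frac{\left(1 + D\right) M}{3} = - \frac{M \left(1 + D\right)}{3}$)
$m{\left(k,c \right)} = 150$ ($m{\left(k,c \right)} = 30 \cdot 5 = 150$)
$V = \frac{1}{150} \approx 0.0066667$
$\frac{V}{R{\left(57,178 \right)}} = \frac{1}{150 \left(-174\right)} = \frac{1}{150} \left(- \frac{1}{174}\right) = - \frac{1}{26100}$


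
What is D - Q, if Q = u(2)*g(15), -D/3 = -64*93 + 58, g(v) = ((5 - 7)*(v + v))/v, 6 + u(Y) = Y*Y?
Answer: 17674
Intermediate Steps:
u(Y) = -6 + Y**2 (u(Y) = -6 + Y*Y = -6 + Y**2)
g(v) = -4 (g(v) = (-4*v)/v = -4)
D = 17682 (D = -3*(-64*93 + 58) = -3*(-5952 + 58) = -3*(-5894) = 17682)
Q = 8 (Q = (-6 + 2**2)*(-4) = (-6 + 4)*(-4) = -2*(-4) = 8)
D - Q = 17682 - 1*8 = 17682 - 8 = 17674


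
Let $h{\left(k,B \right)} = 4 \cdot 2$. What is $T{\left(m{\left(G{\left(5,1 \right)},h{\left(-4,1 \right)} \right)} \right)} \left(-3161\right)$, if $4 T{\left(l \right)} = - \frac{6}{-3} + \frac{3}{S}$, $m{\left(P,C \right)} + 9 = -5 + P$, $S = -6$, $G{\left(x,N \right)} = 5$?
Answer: $- \frac{9483}{8} \approx -1185.4$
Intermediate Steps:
$h{\left(k,B \right)} = 8$
$m{\left(P,C \right)} = -14 + P$ ($m{\left(P,C \right)} = -9 + \left(-5 + P\right) = -14 + P$)
$T{\left(l \right)} = \frac{3}{8}$ ($T{\left(l \right)} = \frac{- \frac{6}{-3} + \frac{3}{-6}}{4} = \frac{\left(-6\right) \left(- \frac{1}{3}\right) + 3 \left(- \frac{1}{6}\right)}{4} = \frac{2 - \frac{1}{2}}{4} = \frac{1}{4} \cdot \frac{3}{2} = \frac{3}{8}$)
$T{\left(m{\left(G{\left(5,1 \right)},h{\left(-4,1 \right)} \right)} \right)} \left(-3161\right) = \frac{3}{8} \left(-3161\right) = - \frac{9483}{8}$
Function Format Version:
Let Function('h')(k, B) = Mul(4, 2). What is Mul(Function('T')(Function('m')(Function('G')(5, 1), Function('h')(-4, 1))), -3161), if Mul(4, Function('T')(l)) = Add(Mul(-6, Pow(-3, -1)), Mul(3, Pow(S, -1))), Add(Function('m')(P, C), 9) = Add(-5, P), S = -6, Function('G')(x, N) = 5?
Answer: Rational(-9483, 8) ≈ -1185.4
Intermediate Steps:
Function('h')(k, B) = 8
Function('m')(P, C) = Add(-14, P) (Function('m')(P, C) = Add(-9, Add(-5, P)) = Add(-14, P))
Function('T')(l) = Rational(3, 8) (Function('T')(l) = Mul(Rational(1, 4), Add(Mul(-6, Pow(-3, -1)), Mul(3, Pow(-6, -1)))) = Mul(Rational(1, 4), Add(Mul(-6, Rational(-1, 3)), Mul(3, Rational(-1, 6)))) = Mul(Rational(1, 4), Add(2, Rational(-1, 2))) = Mul(Rational(1, 4), Rational(3, 2)) = Rational(3, 8))
Mul(Function('T')(Function('m')(Function('G')(5, 1), Function('h')(-4, 1))), -3161) = Mul(Rational(3, 8), -3161) = Rational(-9483, 8)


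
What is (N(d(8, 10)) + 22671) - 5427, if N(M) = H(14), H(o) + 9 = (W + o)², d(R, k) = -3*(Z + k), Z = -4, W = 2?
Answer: 17491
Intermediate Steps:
d(R, k) = 12 - 3*k (d(R, k) = -3*(-4 + k) = 12 - 3*k)
H(o) = -9 + (2 + o)²
N(M) = 247 (N(M) = -9 + (2 + 14)² = -9 + 16² = -9 + 256 = 247)
(N(d(8, 10)) + 22671) - 5427 = (247 + 22671) - 5427 = 22918 - 5427 = 17491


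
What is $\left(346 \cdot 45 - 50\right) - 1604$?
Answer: $13916$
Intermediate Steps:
$\left(346 \cdot 45 - 50\right) - 1604 = \left(15570 - 50\right) - 1604 = 15520 - 1604 = 13916$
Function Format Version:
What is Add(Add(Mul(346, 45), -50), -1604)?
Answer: 13916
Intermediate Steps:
Add(Add(Mul(346, 45), -50), -1604) = Add(Add(15570, -50), -1604) = Add(15520, -1604) = 13916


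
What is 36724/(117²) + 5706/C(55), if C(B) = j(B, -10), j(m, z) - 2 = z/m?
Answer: 429969127/136890 ≈ 3141.0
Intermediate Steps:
j(m, z) = 2 + z/m
C(B) = 2 - 10/B
36724/(117²) + 5706/C(55) = 36724/(117²) + 5706/(2 - 10/55) = 36724/13689 + 5706/(2 - 10*1/55) = 36724*(1/13689) + 5706/(2 - 2/11) = 36724/13689 + 5706/(20/11) = 36724/13689 + 5706*(11/20) = 36724/13689 + 31383/10 = 429969127/136890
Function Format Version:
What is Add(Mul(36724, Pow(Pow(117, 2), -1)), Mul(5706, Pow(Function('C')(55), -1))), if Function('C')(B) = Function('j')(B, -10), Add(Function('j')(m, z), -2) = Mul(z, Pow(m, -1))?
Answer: Rational(429969127, 136890) ≈ 3141.0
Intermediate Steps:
Function('j')(m, z) = Add(2, Mul(z, Pow(m, -1)))
Function('C')(B) = Add(2, Mul(-10, Pow(B, -1)))
Add(Mul(36724, Pow(Pow(117, 2), -1)), Mul(5706, Pow(Function('C')(55), -1))) = Add(Mul(36724, Pow(Pow(117, 2), -1)), Mul(5706, Pow(Add(2, Mul(-10, Pow(55, -1))), -1))) = Add(Mul(36724, Pow(13689, -1)), Mul(5706, Pow(Add(2, Mul(-10, Rational(1, 55))), -1))) = Add(Mul(36724, Rational(1, 13689)), Mul(5706, Pow(Add(2, Rational(-2, 11)), -1))) = Add(Rational(36724, 13689), Mul(5706, Pow(Rational(20, 11), -1))) = Add(Rational(36724, 13689), Mul(5706, Rational(11, 20))) = Add(Rational(36724, 13689), Rational(31383, 10)) = Rational(429969127, 136890)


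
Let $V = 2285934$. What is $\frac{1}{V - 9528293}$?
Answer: $- \frac{1}{7242359} \approx -1.3808 \cdot 10^{-7}$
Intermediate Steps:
$\frac{1}{V - 9528293} = \frac{1}{2285934 - 9528293} = \frac{1}{-7242359} = - \frac{1}{7242359}$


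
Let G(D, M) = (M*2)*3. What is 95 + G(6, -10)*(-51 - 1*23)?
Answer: 4535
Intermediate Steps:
G(D, M) = 6*M (G(D, M) = (2*M)*3 = 6*M)
95 + G(6, -10)*(-51 - 1*23) = 95 + (6*(-10))*(-51 - 1*23) = 95 - 60*(-51 - 23) = 95 - 60*(-74) = 95 + 4440 = 4535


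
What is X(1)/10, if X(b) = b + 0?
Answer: 1/10 ≈ 0.10000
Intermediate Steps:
X(b) = b
X(1)/10 = 1/10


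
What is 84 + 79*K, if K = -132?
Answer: -10344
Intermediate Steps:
84 + 79*K = 84 + 79*(-132) = 84 - 10428 = -10344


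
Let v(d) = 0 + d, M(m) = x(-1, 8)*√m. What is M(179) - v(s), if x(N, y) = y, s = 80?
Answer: -80 + 8*√179 ≈ 27.033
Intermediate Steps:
M(m) = 8*√m
v(d) = d
M(179) - v(s) = 8*√179 - 1*80 = 8*√179 - 80 = -80 + 8*√179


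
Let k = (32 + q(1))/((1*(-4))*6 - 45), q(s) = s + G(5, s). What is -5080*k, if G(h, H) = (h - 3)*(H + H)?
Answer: 187960/69 ≈ 2724.1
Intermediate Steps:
G(h, H) = 2*H*(-3 + h) (G(h, H) = (-3 + h)*(2*H) = 2*H*(-3 + h))
q(s) = 5*s (q(s) = s + 2*s*(-3 + 5) = s + 2*s*2 = s + 4*s = 5*s)
k = -37/69 (k = (32 + 5*1)/((1*(-4))*6 - 45) = (32 + 5)/(-4*6 - 45) = 37/(-24 - 45) = 37/(-69) = 37*(-1/69) = -37/69 ≈ -0.53623)
-5080*k = -5080*(-37/69) = 187960/69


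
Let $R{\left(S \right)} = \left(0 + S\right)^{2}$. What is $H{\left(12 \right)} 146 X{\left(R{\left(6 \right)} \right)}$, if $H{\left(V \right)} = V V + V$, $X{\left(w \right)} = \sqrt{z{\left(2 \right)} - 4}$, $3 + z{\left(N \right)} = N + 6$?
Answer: $22776$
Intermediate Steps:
$z{\left(N \right)} = 3 + N$ ($z{\left(N \right)} = -3 + \left(N + 6\right) = -3 + \left(6 + N\right) = 3 + N$)
$R{\left(S \right)} = S^{2}$
$X{\left(w \right)} = 1$ ($X{\left(w \right)} = \sqrt{\left(3 + 2\right) - 4} = \sqrt{5 - 4} = \sqrt{1} = 1$)
$H{\left(V \right)} = V + V^{2}$ ($H{\left(V \right)} = V^{2} + V = V + V^{2}$)
$H{\left(12 \right)} 146 X{\left(R{\left(6 \right)} \right)} = 12 \left(1 + 12\right) 146 \cdot 1 = 12 \cdot 13 \cdot 146 \cdot 1 = 156 \cdot 146 \cdot 1 = 22776 \cdot 1 = 22776$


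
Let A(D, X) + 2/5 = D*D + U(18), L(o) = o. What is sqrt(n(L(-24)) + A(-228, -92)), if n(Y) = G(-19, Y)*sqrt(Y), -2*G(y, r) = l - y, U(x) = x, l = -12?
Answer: sqrt(1300040 - 175*I*sqrt(6))/5 ≈ 228.04 - 0.037595*I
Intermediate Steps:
G(y, r) = 6 + y/2 (G(y, r) = -(-12 - y)/2 = 6 + y/2)
n(Y) = -7*sqrt(Y)/2 (n(Y) = (6 + (1/2)*(-19))*sqrt(Y) = (6 - 19/2)*sqrt(Y) = -7*sqrt(Y)/2)
A(D, X) = 88/5 + D**2 (A(D, X) = -2/5 + (D*D + 18) = -2/5 + (D**2 + 18) = -2/5 + (18 + D**2) = 88/5 + D**2)
sqrt(n(L(-24)) + A(-228, -92)) = sqrt(-7*I*sqrt(6) + (88/5 + (-228)**2)) = sqrt(-7*I*sqrt(6) + (88/5 + 51984)) = sqrt(-7*I*sqrt(6) + 260008/5) = sqrt(260008/5 - 7*I*sqrt(6))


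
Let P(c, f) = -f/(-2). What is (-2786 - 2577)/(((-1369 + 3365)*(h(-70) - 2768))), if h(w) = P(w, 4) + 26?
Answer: 5363/5469040 ≈ 0.00098061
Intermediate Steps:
P(c, f) = f/2 (P(c, f) = -f*(-1)/2 = -(-1)*f/2 = f/2)
h(w) = 28 (h(w) = (1/2)*4 + 26 = 2 + 26 = 28)
(-2786 - 2577)/(((-1369 + 3365)*(h(-70) - 2768))) = (-2786 - 2577)/(((-1369 + 3365)*(28 - 2768))) = -5363/(1996*(-2740)) = -5363/(-5469040) = -5363*(-1/5469040) = 5363/5469040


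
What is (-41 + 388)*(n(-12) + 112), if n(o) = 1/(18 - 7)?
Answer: 427851/11 ≈ 38896.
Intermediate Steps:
n(o) = 1/11
(-41 + 388)*(n(-12) + 112) = (-41 + 388)*(1/11 + 112) = 347*(1233/11) = 427851/11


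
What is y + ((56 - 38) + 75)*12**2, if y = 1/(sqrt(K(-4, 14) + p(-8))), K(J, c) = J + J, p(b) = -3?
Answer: 13392 - I*sqrt(11)/11 ≈ 13392.0 - 0.30151*I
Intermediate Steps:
K(J, c) = 2*J
y = -I*sqrt(11)/11 (y = 1/(sqrt(2*(-4) - 3)) = 1/(sqrt(-8 - 3)) = 1/(sqrt(-11)) = 1/(I*sqrt(11)) = -I*sqrt(11)/11 ≈ -0.30151*I)
y + ((56 - 38) + 75)*12**2 = -I*sqrt(11)/11 + ((56 - 38) + 75)*12**2 = -I*sqrt(11)/11 + (18 + 75)*144 = -I*sqrt(11)/11 + 93*144 = -I*sqrt(11)/11 + 13392 = 13392 - I*sqrt(11)/11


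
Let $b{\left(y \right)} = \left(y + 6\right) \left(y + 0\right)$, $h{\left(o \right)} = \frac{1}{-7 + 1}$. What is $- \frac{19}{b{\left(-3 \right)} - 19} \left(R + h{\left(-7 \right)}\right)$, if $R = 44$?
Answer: $\frac{4997}{168} \approx 29.744$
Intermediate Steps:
$h{\left(o \right)} = - \frac{1}{6}$ ($h{\left(o \right)} = \frac{1}{-6} = - \frac{1}{6}$)
$b{\left(y \right)} = y \left(6 + y\right)$ ($b{\left(y \right)} = \left(6 + y\right) y = y \left(6 + y\right)$)
$- \frac{19}{b{\left(-3 \right)} - 19} \left(R + h{\left(-7 \right)}\right) = - \frac{19}{- 3 \left(6 - 3\right) - 19} \left(44 - \frac{1}{6}\right) = - \frac{19}{\left(-3\right) 3 - 19} \cdot \frac{263}{6} = - \frac{19}{-9 - 19} \cdot \frac{263}{6} = - \frac{19}{-28} \cdot \frac{263}{6} = \left(-19\right) \left(- \frac{1}{28}\right) \frac{263}{6} = \frac{19}{28} \cdot \frac{263}{6} = \frac{4997}{168}$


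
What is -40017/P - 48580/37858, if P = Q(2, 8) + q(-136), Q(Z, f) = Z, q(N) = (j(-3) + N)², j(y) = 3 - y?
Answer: -389343791/106645986 ≈ -3.6508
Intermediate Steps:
q(N) = (6 + N)² (q(N) = ((3 - 1*(-3)) + N)² = ((3 + 3) + N)² = (6 + N)²)
P = 16902 (P = 2 + (6 - 136)² = 2 + (-130)² = 2 + 16900 = 16902)
-40017/P - 48580/37858 = -40017/16902 - 48580/37858 = -40017*1/16902 - 48580*1/37858 = -13339/5634 - 24290/18929 = -389343791/106645986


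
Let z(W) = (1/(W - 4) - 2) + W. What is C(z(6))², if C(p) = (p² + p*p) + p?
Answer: 2025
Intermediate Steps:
z(W) = -2 + W + 1/(-4 + W) (z(W) = (1/(-4 + W) - 2) + W = (-2 + 1/(-4 + W)) + W = -2 + W + 1/(-4 + W))
C(p) = p + 2*p² (C(p) = (p² + p²) + p = 2*p² + p = p + 2*p²)
C(z(6))² = (((9 + 6² - 6*6)/(-4 + 6))*(1 + 2*((9 + 6² - 6*6)/(-4 + 6))))² = (((9 + 36 - 36)/2)*(1 + 2*((9 + 36 - 36)/2)))² = (((½)*9)*(1 + 2*((½)*9)))² = (9*(1 + 2*(9/2))/2)² = (9*(1 + 9)/2)² = ((9/2)*10)² = 45² = 2025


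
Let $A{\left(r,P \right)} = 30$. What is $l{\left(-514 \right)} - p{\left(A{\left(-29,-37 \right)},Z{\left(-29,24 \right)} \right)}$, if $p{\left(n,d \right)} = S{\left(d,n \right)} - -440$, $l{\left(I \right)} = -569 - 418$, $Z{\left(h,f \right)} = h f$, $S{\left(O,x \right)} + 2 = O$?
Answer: $-729$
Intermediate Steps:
$S{\left(O,x \right)} = -2 + O$
$Z{\left(h,f \right)} = f h$
$l{\left(I \right)} = -987$ ($l{\left(I \right)} = -569 - 418 = -987$)
$p{\left(n,d \right)} = 438 + d$ ($p{\left(n,d \right)} = \left(-2 + d\right) - -440 = \left(-2 + d\right) + 440 = 438 + d$)
$l{\left(-514 \right)} - p{\left(A{\left(-29,-37 \right)},Z{\left(-29,24 \right)} \right)} = -987 - \left(438 + 24 \left(-29\right)\right) = -987 - \left(438 - 696\right) = -987 - -258 = -987 + 258 = -729$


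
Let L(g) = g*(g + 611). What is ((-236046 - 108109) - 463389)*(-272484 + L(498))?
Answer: -225949196112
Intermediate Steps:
L(g) = g*(611 + g)
((-236046 - 108109) - 463389)*(-272484 + L(498)) = ((-236046 - 108109) - 463389)*(-272484 + 498*(611 + 498)) = (-344155 - 463389)*(-272484 + 498*1109) = -807544*(-272484 + 552282) = -807544*279798 = -225949196112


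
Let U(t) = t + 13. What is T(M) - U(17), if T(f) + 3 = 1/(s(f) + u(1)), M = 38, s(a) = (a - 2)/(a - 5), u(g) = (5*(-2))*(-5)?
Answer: -18535/562 ≈ -32.980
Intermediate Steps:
u(g) = 50 (u(g) = -10*(-5) = 50)
U(t) = 13 + t
s(a) = (-2 + a)/(-5 + a)
T(f) = -3 + 1/(50 + (-2 + f)/(-5 + f)) (T(f) = -3 + 1/((-2 + f)/(-5 + f) + 50) = -3 + 1/(50 + (-2 + f)/(-5 + f)))
T(M) - U(17) = (751 - 152*38)/(3*(-84 + 17*38)) - (13 + 17) = (751 - 5776)/(3*(-84 + 646)) - 1*30 = (⅓)*(-5025)/562 - 30 = (⅓)*(1/562)*(-5025) - 30 = -1675/562 - 30 = -18535/562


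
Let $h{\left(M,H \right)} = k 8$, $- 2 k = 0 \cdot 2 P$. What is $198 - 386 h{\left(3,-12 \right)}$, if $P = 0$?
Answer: $198$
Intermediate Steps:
$k = 0$ ($k = - \frac{0 \cdot 2 \cdot 0}{2} = - \frac{0 \cdot 0}{2} = \left(- \frac{1}{2}\right) 0 = 0$)
$h{\left(M,H \right)} = 0$ ($h{\left(M,H \right)} = 0 \cdot 8 = 0$)
$198 - 386 h{\left(3,-12 \right)} = 198 - 0 = 198 + 0 = 198$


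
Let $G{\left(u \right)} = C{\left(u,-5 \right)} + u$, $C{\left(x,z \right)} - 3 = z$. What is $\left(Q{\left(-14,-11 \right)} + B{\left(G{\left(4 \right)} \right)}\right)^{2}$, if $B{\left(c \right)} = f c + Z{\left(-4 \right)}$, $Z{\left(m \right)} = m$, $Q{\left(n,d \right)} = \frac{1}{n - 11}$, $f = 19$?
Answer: $\frac{720801}{625} \approx 1153.3$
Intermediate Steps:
$C{\left(x,z \right)} = 3 + z$
$Q{\left(n,d \right)} = \frac{1}{-11 + n}$
$G{\left(u \right)} = -2 + u$ ($G{\left(u \right)} = \left(3 - 5\right) + u = -2 + u$)
$B{\left(c \right)} = -4 + 19 c$ ($B{\left(c \right)} = 19 c - 4 = -4 + 19 c$)
$\left(Q{\left(-14,-11 \right)} + B{\left(G{\left(4 \right)} \right)}\right)^{2} = \left(\frac{1}{-11 - 14} - \left(4 - 19 \left(-2 + 4\right)\right)\right)^{2} = \left(\frac{1}{-25} + \left(-4 + 19 \cdot 2\right)\right)^{2} = \left(- \frac{1}{25} + \left(-4 + 38\right)\right)^{2} = \left(- \frac{1}{25} + 34\right)^{2} = \left(\frac{849}{25}\right)^{2} = \frac{720801}{625}$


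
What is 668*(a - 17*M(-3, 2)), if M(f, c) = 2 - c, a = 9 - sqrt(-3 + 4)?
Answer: 5344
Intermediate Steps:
a = 8 (a = 9 - sqrt(1) = 9 - 1*1 = 9 - 1 = 8)
668*(a - 17*M(-3, 2)) = 668*(8 - 17*(2 - 1*2)) = 668*(8 - 17*(2 - 2)) = 668*(8 - 17*0) = 668*(8 + 0) = 668*8 = 5344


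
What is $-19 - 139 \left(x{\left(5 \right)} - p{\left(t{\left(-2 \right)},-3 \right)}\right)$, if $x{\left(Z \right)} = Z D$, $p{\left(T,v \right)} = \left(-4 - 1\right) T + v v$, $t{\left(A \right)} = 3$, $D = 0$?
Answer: $-853$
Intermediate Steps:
$p{\left(T,v \right)} = v^{2} - 5 T$ ($p{\left(T,v \right)} = - 5 T + v^{2} = v^{2} - 5 T$)
$x{\left(Z \right)} = 0$ ($x{\left(Z \right)} = Z 0 = 0$)
$-19 - 139 \left(x{\left(5 \right)} - p{\left(t{\left(-2 \right)},-3 \right)}\right) = -19 - 139 \left(0 - \left(\left(-3\right)^{2} - 15\right)\right) = -19 - 139 \left(0 - \left(9 - 15\right)\right) = -19 - 139 \left(0 - -6\right) = -19 - 139 \left(0 + 6\right) = -19 - 834 = -853$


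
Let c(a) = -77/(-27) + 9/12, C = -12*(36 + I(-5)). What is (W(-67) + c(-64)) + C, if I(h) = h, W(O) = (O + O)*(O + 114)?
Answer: -719971/108 ≈ -6666.4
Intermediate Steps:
W(O) = 2*O*(114 + O) (W(O) = (2*O)*(114 + O) = 2*O*(114 + O))
C = -372 (C = -12*(36 - 5) = -12*31 = -372)
c(a) = 389/108 (c(a) = -77*(-1/27) + 9*(1/12) = 77/27 + ¾ = 389/108)
(W(-67) + c(-64)) + C = (2*(-67)*(114 - 67) + 389/108) - 372 = (2*(-67)*47 + 389/108) - 372 = (-6298 + 389/108) - 372 = -679795/108 - 372 = -719971/108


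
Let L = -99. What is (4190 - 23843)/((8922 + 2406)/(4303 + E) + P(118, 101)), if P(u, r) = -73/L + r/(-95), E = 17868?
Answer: -4098009265515/38607896 ≈ -1.0614e+5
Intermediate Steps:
P(u, r) = 73/99 - r/95 (P(u, r) = -73/(-99) + r/(-95) = -73*(-1/99) + r*(-1/95) = 73/99 - r/95)
(4190 - 23843)/((8922 + 2406)/(4303 + E) + P(118, 101)) = (4190 - 23843)/((8922 + 2406)/(4303 + 17868) + (73/99 - 1/95*101)) = -19653/(11328/22171 + (73/99 - 101/95)) = -19653/(11328*(1/22171) - 3064/9405) = -19653/(11328/22171 - 3064/9405) = -19653/38607896/208518255 = -19653*208518255/38607896 = -4098009265515/38607896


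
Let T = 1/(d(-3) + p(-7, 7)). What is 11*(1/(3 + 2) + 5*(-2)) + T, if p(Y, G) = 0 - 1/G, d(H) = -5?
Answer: -19439/180 ≈ -107.99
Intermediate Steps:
p(Y, G) = -1/G
T = -7/36 (T = 1/(-5 - 1/7) = 1/(-36/7) = -7/36 ≈ -0.19444)
11*(1/(3 + 2) + 5*(-2)) + T = 11*(1/(3 + 2) + 5*(-2)) - 7/36 = 11*(1/5 - 10) - 7/36 = 11*(-49/5) - 7/36 = -539/5 - 7/36 = -19439/180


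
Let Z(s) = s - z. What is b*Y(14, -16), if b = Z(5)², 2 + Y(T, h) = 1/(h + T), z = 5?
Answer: 0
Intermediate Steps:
Y(T, h) = -2 + 1/(T + h) (Y(T, h) = -2 + 1/(h + T) = -2 + 1/(T + h))
Z(s) = -5 + s (Z(s) = s - 1*5 = s - 5 = -5 + s)
b = 0 (b = (-5 + 5)² = 0² = 0)
b*Y(14, -16) = 0*((1 - 2*14 - 2*(-16))/(14 - 16)) = 0*((1 - 28 + 32)/(-2)) = 0*(-½*5) = 0*(-5/2) = 0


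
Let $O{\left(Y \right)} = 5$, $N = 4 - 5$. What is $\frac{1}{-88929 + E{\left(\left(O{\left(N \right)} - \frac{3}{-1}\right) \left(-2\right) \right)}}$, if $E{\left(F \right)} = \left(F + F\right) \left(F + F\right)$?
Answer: $- \frac{1}{87905} \approx -1.1376 \cdot 10^{-5}$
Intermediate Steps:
$N = -1$ ($N = 4 - 5 = -1$)
$E{\left(F \right)} = 4 F^{2}$ ($E{\left(F \right)} = 2 F 2 F = 4 F^{2}$)
$\frac{1}{-88929 + E{\left(\left(O{\left(N \right)} - \frac{3}{-1}\right) \left(-2\right) \right)}} = \frac{1}{-88929 + 4 \left(\left(5 - \frac{3}{-1}\right) \left(-2\right)\right)^{2}} = \frac{1}{-88929 + 4 \left(\left(5 - -3\right) \left(-2\right)\right)^{2}} = \frac{1}{-88929 + 4 \left(\left(5 + 3\right) \left(-2\right)\right)^{2}} = \frac{1}{-88929 + 4 \left(8 \left(-2\right)\right)^{2}} = \frac{1}{-88929 + 4 \left(-16\right)^{2}} = \frac{1}{-88929 + 4 \cdot 256} = \frac{1}{-88929 + 1024} = \frac{1}{-87905} = - \frac{1}{87905}$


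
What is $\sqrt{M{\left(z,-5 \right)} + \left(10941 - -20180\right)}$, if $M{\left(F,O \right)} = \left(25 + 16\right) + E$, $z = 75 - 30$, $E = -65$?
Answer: $11 \sqrt{257} \approx 176.34$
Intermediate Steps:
$z = 45$ ($z = 75 - 30 = 45$)
$M{\left(F,O \right)} = -24$ ($M{\left(F,O \right)} = \left(25 + 16\right) - 65 = 41 - 65 = -24$)
$\sqrt{M{\left(z,-5 \right)} + \left(10941 - -20180\right)} = \sqrt{-24 + \left(10941 - -20180\right)} = \sqrt{-24 + \left(10941 + 20180\right)} = \sqrt{-24 + 31121} = \sqrt{31097} = 11 \sqrt{257}$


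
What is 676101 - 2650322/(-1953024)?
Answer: 660222064873/976512 ≈ 6.7610e+5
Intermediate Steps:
676101 - 2650322/(-1953024) = 676101 - 2650322*(-1/1953024) = 676101 + 1325161/976512 = 660222064873/976512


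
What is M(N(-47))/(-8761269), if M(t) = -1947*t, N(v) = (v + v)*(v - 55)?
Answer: 565692/265493 ≈ 2.1307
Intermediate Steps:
N(v) = 2*v*(-55 + v) (N(v) = (2*v)*(-55 + v) = 2*v*(-55 + v))
M(N(-47))/(-8761269) = -3894*(-47)*(-55 - 47)/(-8761269) = -3894*(-47)*(-102)*(-1/8761269) = -1947*9588*(-1/8761269) = -18667836*(-1/8761269) = 565692/265493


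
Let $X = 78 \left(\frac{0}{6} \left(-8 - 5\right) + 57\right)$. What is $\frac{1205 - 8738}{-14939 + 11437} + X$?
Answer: $\frac{15577425}{3502} \approx 4448.1$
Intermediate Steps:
$X = 4446$ ($X = 78 \left(0 \cdot \frac{1}{6} \left(-8 - 5\right) + 57\right) = 78 \left(0 \left(-13\right) + 57\right) = 78 \left(0 + 57\right) = 78 \cdot 57 = 4446$)
$\frac{1205 - 8738}{-14939 + 11437} + X = \frac{1205 - 8738}{-14939 + 11437} + 4446 = - \frac{7533}{-3502} + 4446 = \left(-7533\right) \left(- \frac{1}{3502}\right) + 4446 = \frac{7533}{3502} + 4446 = \frac{15577425}{3502}$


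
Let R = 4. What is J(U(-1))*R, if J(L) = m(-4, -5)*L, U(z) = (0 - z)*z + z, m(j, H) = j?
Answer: 32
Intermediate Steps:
U(z) = z - z**2 (U(z) = (-z)*z + z = -z**2 + z = z - z**2)
J(L) = -4*L
J(U(-1))*R = -(-4)*(1 - 1*(-1))*4 = -(-4)*(1 + 1)*4 = -(-4)*2*4 = -4*(-2)*4 = 8*4 = 32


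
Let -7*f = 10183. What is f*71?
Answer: -722993/7 ≈ -1.0328e+5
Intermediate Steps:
f = -10183/7 (f = -⅐*10183 = -10183/7 ≈ -1454.7)
f*71 = -10183/7*71 = -722993/7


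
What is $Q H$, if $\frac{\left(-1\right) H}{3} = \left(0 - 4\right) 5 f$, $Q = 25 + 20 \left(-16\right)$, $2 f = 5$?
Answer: $-44250$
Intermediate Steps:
$f = \frac{5}{2}$ ($f = \frac{1}{2} \cdot 5 = \frac{5}{2} \approx 2.5$)
$Q = -295$ ($Q = 25 - 320 = -295$)
$H = 150$ ($H = - 3 \left(0 - 4\right) 5 \cdot \frac{5}{2} = - 3 \left(\left(-4\right) \frac{25}{2}\right) = \left(-3\right) \left(-50\right) = 150$)
$Q H = \left(-295\right) 150 = -44250$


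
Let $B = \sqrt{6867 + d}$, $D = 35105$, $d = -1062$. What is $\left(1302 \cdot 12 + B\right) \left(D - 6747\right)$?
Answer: $443065392 + 85074 \sqrt{645} \approx 4.4523 \cdot 10^{8}$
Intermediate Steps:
$B = 3 \sqrt{645}$ ($B = \sqrt{6867 - 1062} = \sqrt{5805} = 3 \sqrt{645} \approx 76.191$)
$\left(1302 \cdot 12 + B\right) \left(D - 6747\right) = \left(1302 \cdot 12 + 3 \sqrt{645}\right) \left(35105 - 6747\right) = \left(15624 + 3 \sqrt{645}\right) 28358 = 443065392 + 85074 \sqrt{645}$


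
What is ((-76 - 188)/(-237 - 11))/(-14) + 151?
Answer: 65501/434 ≈ 150.92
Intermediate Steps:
((-76 - 188)/(-237 - 11))/(-14) + 151 = -264/(-248)*(-1/14) + 151 = -264*(-1/248)*(-1/14) + 151 = (33/31)*(-1/14) + 151 = -33/434 + 151 = 65501/434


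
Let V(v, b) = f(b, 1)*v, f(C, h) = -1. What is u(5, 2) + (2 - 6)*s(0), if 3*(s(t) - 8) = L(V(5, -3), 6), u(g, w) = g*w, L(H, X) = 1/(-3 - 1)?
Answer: -65/3 ≈ -21.667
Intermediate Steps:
V(v, b) = -v
L(H, X) = -¼ (L(H, X) = 1/(-4) = -¼)
s(t) = 95/12 (s(t) = 8 + (⅓)*(-¼) = 8 - 1/12 = 95/12)
u(5, 2) + (2 - 6)*s(0) = 5*2 + (2 - 6)*(95/12) = 10 - 4*95/12 = 10 - 95/3 = -65/3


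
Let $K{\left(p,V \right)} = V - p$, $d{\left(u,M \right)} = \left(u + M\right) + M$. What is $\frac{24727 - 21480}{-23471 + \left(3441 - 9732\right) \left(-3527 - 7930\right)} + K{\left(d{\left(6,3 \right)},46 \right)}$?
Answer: $\frac{2449788791}{72052516} \approx 34.0$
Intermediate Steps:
$d{\left(u,M \right)} = u + 2 M$ ($d{\left(u,M \right)} = \left(M + u\right) + M = u + 2 M$)
$\frac{24727 - 21480}{-23471 + \left(3441 - 9732\right) \left(-3527 - 7930\right)} + K{\left(d{\left(6,3 \right)},46 \right)} = \frac{24727 - 21480}{-23471 + \left(3441 - 9732\right) \left(-3527 - 7930\right)} + \left(46 - \left(6 + 2 \cdot 3\right)\right) = \frac{3247}{-23471 - -72075987} + \left(46 - \left(6 + 6\right)\right) = \frac{3247}{-23471 + 72075987} + \left(46 - 12\right) = \frac{3247}{72052516} + \left(46 - 12\right) = 3247 \cdot \frac{1}{72052516} + 34 = \frac{3247}{72052516} + 34 = \frac{2449788791}{72052516}$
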